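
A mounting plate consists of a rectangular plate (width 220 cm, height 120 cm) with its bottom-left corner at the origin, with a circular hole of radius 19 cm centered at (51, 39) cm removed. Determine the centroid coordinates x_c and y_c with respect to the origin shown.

x_c = 112.65 cm, y_c = 60.94 cm

Part | A | x̄ᵢ | ȳᵢ | A·x̄ᵢ | A·ȳᵢ
plate | 26400.00 | 110.00 | 60.00 | 2904000.00 | 1584000.00
hole | -1134.11 | 51.00 | 39.00 | -57839.86 | -44230.48
Σ | 25265.89 |  |  | 2846160.14 | 1539769.52
x_c = 2846160.14 / 25265.89 = 112.65 cm
y_c = 1539769.52 / 25265.89 = 60.94 cm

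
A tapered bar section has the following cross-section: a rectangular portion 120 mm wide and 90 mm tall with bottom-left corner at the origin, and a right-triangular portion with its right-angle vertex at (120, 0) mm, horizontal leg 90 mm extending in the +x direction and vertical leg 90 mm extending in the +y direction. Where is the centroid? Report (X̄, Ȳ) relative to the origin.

rectangular portion: A = 120 × 90 = 10800.00, centroid at (60.00, 45.00).
triangular portion: A = ½·90·90 = 4050.00, centroid at (150.00, 30.00).
ΣA = 14850.00 mm², ΣAX̄ = 1255500.00 mm³, ΣAȲ = 607500.00 mm³.
X̄ = 1255500.00/14850.00 = 84.55 mm; Ȳ = 607500.00/14850.00 = 40.91 mm.

X̄ = 84.55 mm, Ȳ = 40.91 mm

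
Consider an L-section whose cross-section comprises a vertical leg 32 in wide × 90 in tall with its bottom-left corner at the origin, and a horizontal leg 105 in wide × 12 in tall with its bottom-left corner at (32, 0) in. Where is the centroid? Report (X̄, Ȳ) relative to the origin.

Part | A | x̄ᵢ | ȳᵢ | A·x̄ᵢ | A·ȳᵢ
vertical leg | 2880.00 | 16.00 | 45.00 | 46080.00 | 129600.00
horizontal leg | 1260.00 | 84.50 | 6.00 | 106470.00 | 7560.00
Σ | 4140.00 |  |  | 152550.00 | 137160.00
X̄ = 152550.00 / 4140.00 = 36.85 in
Ȳ = 137160.00 / 4140.00 = 33.13 in

X̄ = 36.85 in, Ȳ = 33.13 in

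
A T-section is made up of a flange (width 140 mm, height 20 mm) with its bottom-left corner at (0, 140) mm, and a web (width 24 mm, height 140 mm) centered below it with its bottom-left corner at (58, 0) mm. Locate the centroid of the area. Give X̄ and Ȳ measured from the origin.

X̄ = 70.00 mm, Ȳ = 106.36 mm

web: A = 24 × 140 = 3360.00, centroid at (70.00, 70.00).
flange: A = 140 × 20 = 2800.00, centroid at (70.00, 150.00).
ΣA = 6160.00 mm², ΣAX̄ = 431200.00 mm³, ΣAȲ = 655200.00 mm³.
X̄ = 431200.00/6160.00 = 70.00 mm; Ȳ = 655200.00/6160.00 = 106.36 mm.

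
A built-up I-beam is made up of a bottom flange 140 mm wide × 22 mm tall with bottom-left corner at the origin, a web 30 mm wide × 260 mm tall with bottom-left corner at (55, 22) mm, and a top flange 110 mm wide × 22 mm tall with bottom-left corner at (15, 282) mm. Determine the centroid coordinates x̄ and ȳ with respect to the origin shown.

bottom flange: A = 140 × 22 = 3080.00, centroid at (70.00, 11.00).
web: A = 30 × 260 = 7800.00, centroid at (70.00, 152.00).
top flange: A = 110 × 22 = 2420.00, centroid at (70.00, 293.00).
ΣA = 13300.00 mm²
ΣAx̄ = (3080.00)(70.00) + (7800.00)(70.00) + (2420.00)(70.00) = 931000.00 mm³
ΣAȳ = (3080.00)(11.00) + (7800.00)(152.00) + (2420.00)(293.00) = 1928540.00 mm³
x̄ = 931000.00 / 13300.00 = 70.00 mm
ȳ = 1928540.00 / 13300.00 = 145.00 mm

x̄ = 70.00 mm, ȳ = 145.00 mm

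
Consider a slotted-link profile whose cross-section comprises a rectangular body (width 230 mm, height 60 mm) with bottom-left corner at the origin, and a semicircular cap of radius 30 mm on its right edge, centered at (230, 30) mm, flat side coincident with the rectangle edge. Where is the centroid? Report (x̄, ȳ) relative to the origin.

x̄ = 126.87 mm, ȳ = 30.00 mm

Part | A | x̄ᵢ | ȳᵢ | A·x̄ᵢ | A·ȳᵢ
rectangular body | 13800.00 | 115.00 | 30.00 | 1587000.00 | 414000.00
semicircular end | 1413.72 | 242.73 | 30.00 | 343154.84 | 42411.50
Σ | 15213.72 |  |  | 1930154.84 | 456411.50
x̄ = 1930154.84 / 15213.72 = 126.87 mm
ȳ = 456411.50 / 15213.72 = 30.00 mm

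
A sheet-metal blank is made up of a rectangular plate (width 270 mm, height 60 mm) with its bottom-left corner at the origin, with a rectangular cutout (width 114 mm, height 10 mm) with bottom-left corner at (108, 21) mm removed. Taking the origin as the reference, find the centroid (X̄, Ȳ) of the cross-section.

X̄ = 132.73 mm, Ȳ = 30.30 mm

plate: A = 270 × 60 = 16200.00, centroid at (135.00, 30.00).
hole: A = −(114 × 10) = -1140.00, centroid at (165.00, 26.00).
ΣA = 15060.00 mm²
ΣAX̄ = (16200.00)(135.00) + (-1140.00)(165.00) = 1998900.00 mm³
ΣAȲ = (16200.00)(30.00) + (-1140.00)(26.00) = 456360.00 mm³
X̄ = 1998900.00 / 15060.00 = 132.73 mm
Ȳ = 456360.00 / 15060.00 = 30.30 mm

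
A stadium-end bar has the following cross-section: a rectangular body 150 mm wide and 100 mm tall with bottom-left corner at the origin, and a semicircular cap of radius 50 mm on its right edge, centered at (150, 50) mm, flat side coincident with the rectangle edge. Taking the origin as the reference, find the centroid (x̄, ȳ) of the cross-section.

Part | A | x̄ᵢ | ȳᵢ | A·x̄ᵢ | A·ȳᵢ
rectangular body | 15000.00 | 75.00 | 50.00 | 1125000.00 | 750000.00
semicircular end | 3926.99 | 171.22 | 50.00 | 672381.96 | 196349.54
Σ | 18926.99 |  |  | 1797381.96 | 946349.54
x̄ = 1797381.96 / 18926.99 = 94.96 mm
ȳ = 946349.54 / 18926.99 = 50.00 mm

x̄ = 94.96 mm, ȳ = 50.00 mm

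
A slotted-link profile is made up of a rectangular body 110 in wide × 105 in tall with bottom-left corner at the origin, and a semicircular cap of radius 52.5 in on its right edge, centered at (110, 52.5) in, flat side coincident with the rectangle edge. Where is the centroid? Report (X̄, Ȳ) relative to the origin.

rectangular body: A = 110 × 105 = 11550.00, centroid at (55.00, 52.50).
semicircular end: A = ½π·52.5² = 4329.51, centroid at (132.28, 52.50).
ΣA = 15879.51 in², ΣAX̄ = 1207964.56 in³, ΣAȲ = 833674.14 in³.
X̄ = 1207964.56/15879.51 = 76.07 in; Ȳ = 833674.14/15879.51 = 52.50 in.

X̄ = 76.07 in, Ȳ = 52.50 in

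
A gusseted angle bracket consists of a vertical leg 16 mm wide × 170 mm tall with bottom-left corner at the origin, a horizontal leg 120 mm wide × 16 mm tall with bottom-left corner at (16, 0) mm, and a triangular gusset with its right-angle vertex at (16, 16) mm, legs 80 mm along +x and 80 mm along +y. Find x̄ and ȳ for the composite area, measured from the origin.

Part | A | x̄ᵢ | ȳᵢ | A·x̄ᵢ | A·ȳᵢ
vertical leg | 2720.00 | 8.00 | 85.00 | 21760.00 | 231200.00
horizontal leg | 1920.00 | 76.00 | 8.00 | 145920.00 | 15360.00
gusset | 3200.00 | 42.67 | 42.67 | 136533.33 | 136533.33
Σ | 7840.00 |  |  | 304213.33 | 383093.33
x̄ = 304213.33 / 7840.00 = 38.80 mm
ȳ = 383093.33 / 7840.00 = 48.86 mm

x̄ = 38.80 mm, ȳ = 48.86 mm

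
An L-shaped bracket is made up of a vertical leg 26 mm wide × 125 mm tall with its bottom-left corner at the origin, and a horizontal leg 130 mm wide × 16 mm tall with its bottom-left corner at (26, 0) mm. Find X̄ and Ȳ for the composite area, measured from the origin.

vertical leg: A = 26 × 125 = 3250.00, centroid at (13.00, 62.50).
horizontal leg: A = 130 × 16 = 2080.00, centroid at (91.00, 8.00).
ΣA = 5330.00 mm²
ΣAX̄ = (3250.00)(13.00) + (2080.00)(91.00) = 231530.00 mm³
ΣAȲ = (3250.00)(62.50) + (2080.00)(8.00) = 219765.00 mm³
X̄ = 231530.00 / 5330.00 = 43.44 mm
Ȳ = 219765.00 / 5330.00 = 41.23 mm

X̄ = 43.44 mm, Ȳ = 41.23 mm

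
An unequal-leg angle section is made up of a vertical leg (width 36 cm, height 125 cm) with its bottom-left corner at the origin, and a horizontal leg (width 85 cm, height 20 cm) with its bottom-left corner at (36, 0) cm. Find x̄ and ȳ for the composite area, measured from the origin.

vertical leg: A = 36 × 125 = 4500.00, centroid at (18.00, 62.50).
horizontal leg: A = 85 × 20 = 1700.00, centroid at (78.50, 10.00).
ΣA = 6200.00 cm², ΣAx̄ = 214450.00 cm³, ΣAȳ = 298250.00 cm³.
x̄ = 214450.00/6200.00 = 34.59 cm; ȳ = 298250.00/6200.00 = 48.10 cm.

x̄ = 34.59 cm, ȳ = 48.10 cm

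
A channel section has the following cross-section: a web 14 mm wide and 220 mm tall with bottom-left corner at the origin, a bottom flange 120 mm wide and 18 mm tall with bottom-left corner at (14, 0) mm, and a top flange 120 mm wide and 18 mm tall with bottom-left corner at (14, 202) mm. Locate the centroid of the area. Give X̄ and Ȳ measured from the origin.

Part | A | x̄ᵢ | ȳᵢ | A·x̄ᵢ | A·ȳᵢ
web | 3080.00 | 7.00 | 110.00 | 21560.00 | 338800.00
bottom flange | 2160.00 | 74.00 | 9.00 | 159840.00 | 19440.00
top flange | 2160.00 | 74.00 | 211.00 | 159840.00 | 455760.00
Σ | 7400.00 |  |  | 341240.00 | 814000.00
X̄ = 341240.00 / 7400.00 = 46.11 mm
Ȳ = 814000.00 / 7400.00 = 110.00 mm

X̄ = 46.11 mm, Ȳ = 110.00 mm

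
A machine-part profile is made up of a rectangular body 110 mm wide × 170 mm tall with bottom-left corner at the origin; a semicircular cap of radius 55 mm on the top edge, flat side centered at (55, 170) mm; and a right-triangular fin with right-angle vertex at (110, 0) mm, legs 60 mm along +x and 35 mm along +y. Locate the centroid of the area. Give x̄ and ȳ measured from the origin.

x̄ = 58.21 mm, ȳ = 102.87 mm

rectangular body: A = 110 × 170 = 18700.00, centroid at (55.00, 85.00).
semicircular top: A = ½π·55² = 4751.66, centroid at (55.00, 193.34).
triangular fin: A = ½·60·35 = 1050.00, centroid at (130.00, 11.67).
ΣA = 24501.66 mm², ΣAx̄ = 1426341.24 mm³, ΣAȳ = 2520448.68 mm³.
x̄ = 1426341.24/24501.66 = 58.21 mm; ȳ = 2520448.68/24501.66 = 102.87 mm.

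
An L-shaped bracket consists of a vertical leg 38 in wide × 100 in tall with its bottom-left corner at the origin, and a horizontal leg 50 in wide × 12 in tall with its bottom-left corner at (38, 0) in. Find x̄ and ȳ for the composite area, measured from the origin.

vertical leg: A = 38 × 100 = 3800.00, centroid at (19.00, 50.00).
horizontal leg: A = 50 × 12 = 600.00, centroid at (63.00, 6.00).
ΣA = 4400.00 in²
ΣAx̄ = (3800.00)(19.00) + (600.00)(63.00) = 110000.00 in³
ΣAȳ = (3800.00)(50.00) + (600.00)(6.00) = 193600.00 in³
x̄ = 110000.00 / 4400.00 = 25.00 in
ȳ = 193600.00 / 4400.00 = 44.00 in

x̄ = 25.00 in, ȳ = 44.00 in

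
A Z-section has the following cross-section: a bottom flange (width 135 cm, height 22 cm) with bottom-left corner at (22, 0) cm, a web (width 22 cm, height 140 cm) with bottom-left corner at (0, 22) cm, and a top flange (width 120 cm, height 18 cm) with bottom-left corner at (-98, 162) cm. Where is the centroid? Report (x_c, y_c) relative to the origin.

x_c = 26.51 cm, y_c = 83.48 cm

Part | A | x̄ᵢ | ȳᵢ | A·x̄ᵢ | A·ȳᵢ
bottom flange | 2970.00 | 89.50 | 11.00 | 265815.00 | 32670.00
web | 3080.00 | 11.00 | 92.00 | 33880.00 | 283360.00
top flange | 2160.00 | -38.00 | 171.00 | -82080.00 | 369360.00
Σ | 8210.00 |  |  | 217615.00 | 685390.00
x_c = 217615.00 / 8210.00 = 26.51 cm
y_c = 685390.00 / 8210.00 = 83.48 cm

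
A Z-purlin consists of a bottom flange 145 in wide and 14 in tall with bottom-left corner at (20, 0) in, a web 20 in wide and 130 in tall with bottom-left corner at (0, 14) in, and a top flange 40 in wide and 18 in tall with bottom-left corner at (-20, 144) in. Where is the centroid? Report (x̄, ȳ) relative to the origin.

Part | A | x̄ᵢ | ȳᵢ | A·x̄ᵢ | A·ȳᵢ
bottom flange | 2030.00 | 92.50 | 7.00 | 187775.00 | 14210.00
web | 2600.00 | 10.00 | 79.00 | 26000.00 | 205400.00
top flange | 720.00 | 0.00 | 153.00 | 0.00 | 110160.00
Σ | 5350.00 |  |  | 213775.00 | 329770.00
x̄ = 213775.00 / 5350.00 = 39.96 in
ȳ = 329770.00 / 5350.00 = 61.64 in

x̄ = 39.96 in, ȳ = 61.64 in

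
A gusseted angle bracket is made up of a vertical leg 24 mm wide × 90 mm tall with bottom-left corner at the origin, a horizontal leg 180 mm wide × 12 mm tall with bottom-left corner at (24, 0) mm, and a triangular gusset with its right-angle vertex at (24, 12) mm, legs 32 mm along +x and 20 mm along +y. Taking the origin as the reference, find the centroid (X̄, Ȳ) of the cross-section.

X̄ = 61.05 mm, Ȳ = 25.03 mm

vertical leg: A = 24 × 90 = 2160.00, centroid at (12.00, 45.00).
horizontal leg: A = 180 × 12 = 2160.00, centroid at (114.00, 6.00).
gusset: A = ½·32·20 = 320.00, centroid at (34.67, 18.67).
ΣA = 4640.00 mm², ΣAX̄ = 283253.33 mm³, ΣAȲ = 116133.33 mm³.
X̄ = 283253.33/4640.00 = 61.05 mm; Ȳ = 116133.33/4640.00 = 25.03 mm.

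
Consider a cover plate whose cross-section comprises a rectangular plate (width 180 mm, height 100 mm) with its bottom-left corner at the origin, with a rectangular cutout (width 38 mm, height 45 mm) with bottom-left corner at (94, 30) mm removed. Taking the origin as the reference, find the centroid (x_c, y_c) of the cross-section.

plate: A = 180 × 100 = 18000.00, centroid at (90.00, 50.00).
hole: A = −(38 × 45) = -1710.00, centroid at (113.00, 52.50).
ΣA = 16290.00 mm²
ΣAx_c = (18000.00)(90.00) + (-1710.00)(113.00) = 1426770.00 mm³
ΣAy_c = (18000.00)(50.00) + (-1710.00)(52.50) = 810225.00 mm³
x_c = 1426770.00 / 16290.00 = 87.59 mm
y_c = 810225.00 / 16290.00 = 49.74 mm

x_c = 87.59 mm, y_c = 49.74 mm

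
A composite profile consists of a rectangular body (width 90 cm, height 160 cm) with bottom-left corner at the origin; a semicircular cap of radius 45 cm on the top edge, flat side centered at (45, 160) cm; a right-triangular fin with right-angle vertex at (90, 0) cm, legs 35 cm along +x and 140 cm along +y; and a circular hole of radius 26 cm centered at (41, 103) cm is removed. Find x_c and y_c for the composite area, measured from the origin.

x_c = 53.23 cm, y_c = 90.31 cm

Part | A | x̄ᵢ | ȳᵢ | A·x̄ᵢ | A·ȳᵢ
rectangular body | 14400.00 | 45.00 | 80.00 | 648000.00 | 1152000.00
semicircular top | 3180.86 | 45.00 | 179.10 | 143138.82 | 569688.01
triangular fin | 2450.00 | 101.67 | 46.67 | 249083.33 | 114333.33
hole | -2123.72 | 41.00 | 103.00 | -87072.38 | -218742.81
Σ | 17907.15 |  |  | 953149.77 | 1617278.53
x_c = 953149.77 / 17907.15 = 53.23 cm
y_c = 1617278.53 / 17907.15 = 90.31 cm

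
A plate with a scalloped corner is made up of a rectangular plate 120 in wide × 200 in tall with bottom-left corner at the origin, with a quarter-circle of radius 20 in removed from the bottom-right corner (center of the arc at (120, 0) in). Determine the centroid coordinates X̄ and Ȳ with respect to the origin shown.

plate: A = 120 × 200 = 24000.00, centroid at (60.00, 100.00).
removed quarter-circle: A = −¼π·20² = -314.16, centroid at (111.51, 8.49).
ΣA = 23685.84 in², ΣAX̄ = 1404967.55 in³, ΣAȲ = 2397333.33 in³.
X̄ = 1404967.55/23685.84 = 59.32 in; Ȳ = 2397333.33/23685.84 = 101.21 in.

X̄ = 59.32 in, Ȳ = 101.21 in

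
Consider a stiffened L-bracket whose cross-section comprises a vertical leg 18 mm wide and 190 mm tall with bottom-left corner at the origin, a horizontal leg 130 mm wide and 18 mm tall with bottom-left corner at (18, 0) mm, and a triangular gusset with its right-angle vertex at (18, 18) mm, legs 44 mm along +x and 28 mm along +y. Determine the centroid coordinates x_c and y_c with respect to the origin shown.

x_c = 38.44 mm, y_c = 56.90 mm

vertical leg: A = 18 × 190 = 3420.00, centroid at (9.00, 95.00).
horizontal leg: A = 130 × 18 = 2340.00, centroid at (83.00, 9.00).
gusset: A = ½·44·28 = 616.00, centroid at (32.67, 27.33).
ΣA = 6376.00 mm²
ΣAx_c = (3420.00)(9.00) + (2340.00)(83.00) + (616.00)(32.67) = 245122.67 mm³
ΣAy_c = (3420.00)(95.00) + (2340.00)(9.00) + (616.00)(27.33) = 362797.33 mm³
x_c = 245122.67 / 6376.00 = 38.44 mm
y_c = 362797.33 / 6376.00 = 56.90 mm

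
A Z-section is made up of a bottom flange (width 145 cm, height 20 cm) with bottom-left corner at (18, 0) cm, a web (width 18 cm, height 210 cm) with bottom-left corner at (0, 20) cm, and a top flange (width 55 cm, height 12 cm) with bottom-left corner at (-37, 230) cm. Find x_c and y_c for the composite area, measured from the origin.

Part | A | x̄ᵢ | ȳᵢ | A·x̄ᵢ | A·ȳᵢ
bottom flange | 2900.00 | 90.50 | 10.00 | 262450.00 | 29000.00
web | 3780.00 | 9.00 | 125.00 | 34020.00 | 472500.00
top flange | 660.00 | -9.50 | 236.00 | -6270.00 | 155760.00
Σ | 7340.00 |  |  | 290200.00 | 657260.00
x_c = 290200.00 / 7340.00 = 39.54 cm
y_c = 657260.00 / 7340.00 = 89.54 cm

x_c = 39.54 cm, y_c = 89.54 cm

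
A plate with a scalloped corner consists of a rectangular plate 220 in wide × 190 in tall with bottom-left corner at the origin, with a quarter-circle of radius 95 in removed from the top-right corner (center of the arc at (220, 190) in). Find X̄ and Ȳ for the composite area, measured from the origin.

plate: A = 220 × 190 = 41800.00, centroid at (110.00, 95.00).
removed quarter-circle: A = −¼π·95² = -7088.22, centroid at (179.68, 149.68).
ΣA = 34711.78 in²
ΣAX̄ = (41800.00)(110.00) + (-7088.22)(179.68) = 3324383.61 in³
ΣAȲ = (41800.00)(95.00) + (-7088.22)(149.68) = 2910030.17 in³
X̄ = 3324383.61 / 34711.78 = 95.77 in
Ȳ = 2910030.17 / 34711.78 = 83.83 in

X̄ = 95.77 in, Ȳ = 83.83 in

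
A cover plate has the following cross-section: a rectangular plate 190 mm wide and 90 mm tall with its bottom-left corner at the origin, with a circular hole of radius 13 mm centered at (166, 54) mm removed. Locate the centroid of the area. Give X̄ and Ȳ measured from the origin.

Part | A | x̄ᵢ | ȳᵢ | A·x̄ᵢ | A·ȳᵢ
plate | 17100.00 | 95.00 | 45.00 | 1624500.00 | 769500.00
hole | -530.93 | 166.00 | 54.00 | -88134.24 | -28670.17
Σ | 16569.07 |  |  | 1536365.76 | 740829.83
X̄ = 1536365.76 / 16569.07 = 92.72 mm
Ȳ = 740829.83 / 16569.07 = 44.71 mm

X̄ = 92.72 mm, Ȳ = 44.71 mm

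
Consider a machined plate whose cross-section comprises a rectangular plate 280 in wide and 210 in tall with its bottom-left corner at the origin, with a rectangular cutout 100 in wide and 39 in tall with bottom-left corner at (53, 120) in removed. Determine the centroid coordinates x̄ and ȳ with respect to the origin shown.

plate: A = 280 × 210 = 58800.00, centroid at (140.00, 105.00).
hole: A = −(100 × 39) = -3900.00, centroid at (103.00, 139.50).
ΣA = 54900.00 in²
ΣAx̄ = (58800.00)(140.00) + (-3900.00)(103.00) = 7830300.00 in³
ΣAȳ = (58800.00)(105.00) + (-3900.00)(139.50) = 5629950.00 in³
x̄ = 7830300.00 / 54900.00 = 142.63 in
ȳ = 5629950.00 / 54900.00 = 102.55 in

x̄ = 142.63 in, ȳ = 102.55 in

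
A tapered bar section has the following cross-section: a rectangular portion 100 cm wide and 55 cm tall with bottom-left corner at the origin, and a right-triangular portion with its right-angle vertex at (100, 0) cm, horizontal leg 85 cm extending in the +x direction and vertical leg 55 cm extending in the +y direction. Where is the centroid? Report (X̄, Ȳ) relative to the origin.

X̄ = 73.36 cm, Ȳ = 24.77 cm

rectangular portion: A = 100 × 55 = 5500.00, centroid at (50.00, 27.50).
triangular portion: A = ½·85·55 = 2337.50, centroid at (128.33, 18.33).
ΣA = 7837.50 cm², ΣAX̄ = 574979.17 cm³, ΣAȲ = 194104.17 cm³.
X̄ = 574979.17/7837.50 = 73.36 cm; Ȳ = 194104.17/7837.50 = 24.77 cm.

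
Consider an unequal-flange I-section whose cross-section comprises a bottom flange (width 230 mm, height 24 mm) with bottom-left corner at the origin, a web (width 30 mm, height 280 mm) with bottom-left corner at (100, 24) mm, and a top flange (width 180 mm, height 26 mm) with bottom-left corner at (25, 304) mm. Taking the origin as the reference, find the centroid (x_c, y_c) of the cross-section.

x_c = 115.00 mm, y_c = 157.39 mm

bottom flange: A = 230 × 24 = 5520.00, centroid at (115.00, 12.00).
web: A = 30 × 280 = 8400.00, centroid at (115.00, 164.00).
top flange: A = 180 × 26 = 4680.00, centroid at (115.00, 317.00).
ΣA = 18600.00 mm²
ΣAx_c = (5520.00)(115.00) + (8400.00)(115.00) + (4680.00)(115.00) = 2139000.00 mm³
ΣAy_c = (5520.00)(12.00) + (8400.00)(164.00) + (4680.00)(317.00) = 2927400.00 mm³
x_c = 2139000.00 / 18600.00 = 115.00 mm
y_c = 2927400.00 / 18600.00 = 157.39 mm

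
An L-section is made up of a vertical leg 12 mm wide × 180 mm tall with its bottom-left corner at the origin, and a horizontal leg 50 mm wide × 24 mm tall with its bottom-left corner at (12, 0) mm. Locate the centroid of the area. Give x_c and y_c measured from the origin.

x_c = 17.07 mm, y_c = 62.14 mm

vertical leg: A = 12 × 180 = 2160.00, centroid at (6.00, 90.00).
horizontal leg: A = 50 × 24 = 1200.00, centroid at (37.00, 12.00).
ΣA = 3360.00 mm², ΣAx_c = 57360.00 mm³, ΣAy_c = 208800.00 mm³.
x_c = 57360.00/3360.00 = 17.07 mm; y_c = 208800.00/3360.00 = 62.14 mm.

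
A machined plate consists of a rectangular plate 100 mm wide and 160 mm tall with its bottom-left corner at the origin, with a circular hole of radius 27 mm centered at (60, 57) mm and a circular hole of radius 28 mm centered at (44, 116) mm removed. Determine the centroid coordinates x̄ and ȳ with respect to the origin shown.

plate: A = 100 × 160 = 16000.00, centroid at (50.00, 80.00).
hole 1: A = −π·27² = -2290.22, centroid at (60.00, 57.00).
hole 2: A = −π·28² = -2463.01, centroid at (44.00, 116.00).
ΣA = 11246.77 mm², ΣAx̄ = 554214.36 mm³, ΣAȳ = 863748.40 mm³.
x̄ = 554214.36/11246.77 = 49.28 mm; ȳ = 863748.40/11246.77 = 76.80 mm.

x̄ = 49.28 mm, ȳ = 76.80 mm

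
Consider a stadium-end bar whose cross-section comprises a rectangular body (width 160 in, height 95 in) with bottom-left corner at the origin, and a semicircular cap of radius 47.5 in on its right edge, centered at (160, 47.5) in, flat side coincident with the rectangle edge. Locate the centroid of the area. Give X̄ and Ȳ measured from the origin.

rectangular body: A = 160 × 95 = 15200.00, centroid at (80.00, 47.50).
semicircular end: A = ½π·47.5² = 3544.11, centroid at (180.16, 47.50).
ΣA = 18744.11 in², ΣAX̄ = 1854505.39 in³, ΣAȲ = 890345.19 in³.
X̄ = 1854505.39/18744.11 = 98.94 in; Ȳ = 890345.19/18744.11 = 47.50 in.

X̄ = 98.94 in, Ȳ = 47.50 in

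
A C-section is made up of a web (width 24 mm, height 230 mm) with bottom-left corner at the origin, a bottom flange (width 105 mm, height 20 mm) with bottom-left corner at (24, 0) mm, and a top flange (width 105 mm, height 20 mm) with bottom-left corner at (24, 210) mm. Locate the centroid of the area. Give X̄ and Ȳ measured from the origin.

web: A = 24 × 230 = 5520.00, centroid at (12.00, 115.00).
bottom flange: A = 105 × 20 = 2100.00, centroid at (76.50, 10.00).
top flange: A = 105 × 20 = 2100.00, centroid at (76.50, 220.00).
ΣA = 9720.00 mm²
ΣAX̄ = (5520.00)(12.00) + (2100.00)(76.50) + (2100.00)(76.50) = 387540.00 mm³
ΣAȲ = (5520.00)(115.00) + (2100.00)(10.00) + (2100.00)(220.00) = 1117800.00 mm³
X̄ = 387540.00 / 9720.00 = 39.87 mm
Ȳ = 1117800.00 / 9720.00 = 115.00 mm

X̄ = 39.87 mm, Ȳ = 115.00 mm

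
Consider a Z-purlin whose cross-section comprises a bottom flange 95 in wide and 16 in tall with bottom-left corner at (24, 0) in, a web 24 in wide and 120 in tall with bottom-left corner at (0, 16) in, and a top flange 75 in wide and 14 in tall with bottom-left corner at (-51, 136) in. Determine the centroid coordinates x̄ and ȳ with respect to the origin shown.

bottom flange: A = 95 × 16 = 1520.00, centroid at (71.50, 8.00).
web: A = 24 × 120 = 2880.00, centroid at (12.00, 76.00).
top flange: A = 75 × 14 = 1050.00, centroid at (-13.50, 143.00).
ΣA = 5450.00 in², ΣAx̄ = 129065.00 in³, ΣAȳ = 381190.00 in³.
x̄ = 129065.00/5450.00 = 23.68 in; ȳ = 381190.00/5450.00 = 69.94 in.

x̄ = 23.68 in, ȳ = 69.94 in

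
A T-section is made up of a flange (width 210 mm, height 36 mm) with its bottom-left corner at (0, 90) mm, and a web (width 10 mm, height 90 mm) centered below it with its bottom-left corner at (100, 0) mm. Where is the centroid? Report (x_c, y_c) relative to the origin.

web: A = 10 × 90 = 900.00, centroid at (105.00, 45.00).
flange: A = 210 × 36 = 7560.00, centroid at (105.00, 108.00).
ΣA = 8460.00 mm², ΣAx_c = 888300.00 mm³, ΣAy_c = 856980.00 mm³.
x_c = 888300.00/8460.00 = 105.00 mm; y_c = 856980.00/8460.00 = 101.30 mm.

x_c = 105.00 mm, y_c = 101.30 mm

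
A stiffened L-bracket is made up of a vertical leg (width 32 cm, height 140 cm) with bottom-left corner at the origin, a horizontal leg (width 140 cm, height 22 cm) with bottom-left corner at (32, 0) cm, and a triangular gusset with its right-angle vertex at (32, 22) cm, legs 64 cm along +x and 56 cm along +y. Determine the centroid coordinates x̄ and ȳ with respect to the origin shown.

vertical leg: A = 32 × 140 = 4480.00, centroid at (16.00, 70.00).
horizontal leg: A = 140 × 22 = 3080.00, centroid at (102.00, 11.00).
gusset: A = ½·64·56 = 1792.00, centroid at (53.33, 40.67).
ΣA = 9352.00 cm², ΣAx̄ = 481413.33 cm³, ΣAȳ = 420354.67 cm³.
x̄ = 481413.33/9352.00 = 51.48 cm; ȳ = 420354.67/9352.00 = 44.95 cm.

x̄ = 51.48 cm, ȳ = 44.95 cm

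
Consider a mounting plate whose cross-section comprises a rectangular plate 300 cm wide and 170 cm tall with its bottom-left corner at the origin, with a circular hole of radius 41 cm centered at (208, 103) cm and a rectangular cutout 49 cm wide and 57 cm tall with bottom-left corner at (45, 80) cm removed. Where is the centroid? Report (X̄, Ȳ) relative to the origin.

X̄ = 148.10 cm, Ȳ = 81.26 cm

plate: A = 300 × 170 = 51000.00, centroid at (150.00, 85.00).
hole 1: A = −π·41² = -5281.02, centroid at (208.00, 103.00).
hole 2: A = −(49 × 57) = -2793.00, centroid at (69.50, 108.50).
ΣA = 42925.98 cm², ΣAX̄ = 6357434.91 cm³, ΣAȲ = 3488014.72 cm³.
X̄ = 6357434.91/42925.98 = 148.10 cm; Ȳ = 3488014.72/42925.98 = 81.26 cm.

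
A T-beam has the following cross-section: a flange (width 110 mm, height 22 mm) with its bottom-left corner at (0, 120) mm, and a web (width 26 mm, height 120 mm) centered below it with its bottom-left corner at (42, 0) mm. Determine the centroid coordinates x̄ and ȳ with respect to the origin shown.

x̄ = 55.00 mm, ȳ = 91.01 mm

web: A = 26 × 120 = 3120.00, centroid at (55.00, 60.00).
flange: A = 110 × 22 = 2420.00, centroid at (55.00, 131.00).
ΣA = 5540.00 mm²
ΣAx̄ = (3120.00)(55.00) + (2420.00)(55.00) = 304700.00 mm³
ΣAȳ = (3120.00)(60.00) + (2420.00)(131.00) = 504220.00 mm³
x̄ = 304700.00 / 5540.00 = 55.00 mm
ȳ = 504220.00 / 5540.00 = 91.01 mm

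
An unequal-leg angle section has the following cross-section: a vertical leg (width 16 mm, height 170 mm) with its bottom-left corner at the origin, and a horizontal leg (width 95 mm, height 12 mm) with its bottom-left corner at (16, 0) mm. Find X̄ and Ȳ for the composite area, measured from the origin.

X̄ = 24.39 mm, Ȳ = 61.67 mm

Part | A | x̄ᵢ | ȳᵢ | A·x̄ᵢ | A·ȳᵢ
vertical leg | 2720.00 | 8.00 | 85.00 | 21760.00 | 231200.00
horizontal leg | 1140.00 | 63.50 | 6.00 | 72390.00 | 6840.00
Σ | 3860.00 |  |  | 94150.00 | 238040.00
X̄ = 94150.00 / 3860.00 = 24.39 mm
Ȳ = 238040.00 / 3860.00 = 61.67 mm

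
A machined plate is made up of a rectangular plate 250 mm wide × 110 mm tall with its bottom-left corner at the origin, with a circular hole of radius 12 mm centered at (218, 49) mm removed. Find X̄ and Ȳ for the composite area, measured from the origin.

X̄ = 123.44 mm, Ȳ = 55.10 mm

plate: A = 250 × 110 = 27500.00, centroid at (125.00, 55.00).
hole: A = −π·12² = -452.39, centroid at (218.00, 49.00).
ΣA = 27047.61 mm²
ΣAX̄ = (27500.00)(125.00) + (-452.39)(218.00) = 3338879.12 mm³
ΣAȲ = (27500.00)(55.00) + (-452.39)(49.00) = 1490332.92 mm³
X̄ = 3338879.12 / 27047.61 = 123.44 mm
Ȳ = 1490332.92 / 27047.61 = 55.10 mm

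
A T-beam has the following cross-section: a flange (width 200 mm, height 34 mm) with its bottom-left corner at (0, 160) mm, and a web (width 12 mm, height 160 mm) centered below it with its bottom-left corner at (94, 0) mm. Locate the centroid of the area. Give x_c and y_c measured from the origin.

web: A = 12 × 160 = 1920.00, centroid at (100.00, 80.00).
flange: A = 200 × 34 = 6800.00, centroid at (100.00, 177.00).
ΣA = 8720.00 mm²
ΣAx_c = (1920.00)(100.00) + (6800.00)(100.00) = 872000.00 mm³
ΣAy_c = (1920.00)(80.00) + (6800.00)(177.00) = 1357200.00 mm³
x_c = 872000.00 / 8720.00 = 100.00 mm
y_c = 1357200.00 / 8720.00 = 155.64 mm

x_c = 100.00 mm, y_c = 155.64 mm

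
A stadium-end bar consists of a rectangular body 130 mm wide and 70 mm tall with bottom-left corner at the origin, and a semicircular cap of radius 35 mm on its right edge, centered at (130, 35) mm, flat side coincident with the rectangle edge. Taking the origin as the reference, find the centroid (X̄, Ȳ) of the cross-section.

rectangular body: A = 130 × 70 = 9100.00, centroid at (65.00, 35.00).
semicircular end: A = ½π·35² = 1924.23, centroid at (144.85, 35.00).
ΣA = 11024.23 mm²
ΣAX̄ = (9100.00)(65.00) + (1924.23)(144.85) = 870232.65 mm³
ΣAȲ = (9100.00)(35.00) + (1924.23)(35.00) = 385847.89 mm³
X̄ = 870232.65 / 11024.23 = 78.94 mm
Ȳ = 385847.89 / 11024.23 = 35.00 mm

X̄ = 78.94 mm, Ȳ = 35.00 mm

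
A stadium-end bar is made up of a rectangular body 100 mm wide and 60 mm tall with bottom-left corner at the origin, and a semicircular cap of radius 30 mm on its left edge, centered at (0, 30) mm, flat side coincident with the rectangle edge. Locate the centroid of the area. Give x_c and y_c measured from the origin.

rectangular body: A = 100 × 60 = 6000.00, centroid at (50.00, 30.00).
semicircular end: A = ½π·30² = 1413.72, centroid at (-12.73, 30.00).
ΣA = 7413.72 mm²
ΣAx_c = (6000.00)(50.00) + (1413.72)(-12.73) = 282000.00 mm³
ΣAy_c = (6000.00)(30.00) + (1413.72)(30.00) = 222411.50 mm³
x_c = 282000.00 / 7413.72 = 38.04 mm
y_c = 222411.50 / 7413.72 = 30.00 mm

x_c = 38.04 mm, y_c = 30.00 mm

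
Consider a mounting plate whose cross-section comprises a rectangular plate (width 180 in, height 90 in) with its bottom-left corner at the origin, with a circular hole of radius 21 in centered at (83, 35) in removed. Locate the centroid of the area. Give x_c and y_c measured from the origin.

x_c = 90.65 in, y_c = 45.94 in

plate: A = 180 × 90 = 16200.00, centroid at (90.00, 45.00).
hole: A = −π·21² = -1385.44, centroid at (83.00, 35.00).
ΣA = 14814.56 in², ΣAx_c = 1343008.28 in³, ΣAy_c = 680509.52 in³.
x_c = 1343008.28/14814.56 = 90.65 in; y_c = 680509.52/14814.56 = 45.94 in.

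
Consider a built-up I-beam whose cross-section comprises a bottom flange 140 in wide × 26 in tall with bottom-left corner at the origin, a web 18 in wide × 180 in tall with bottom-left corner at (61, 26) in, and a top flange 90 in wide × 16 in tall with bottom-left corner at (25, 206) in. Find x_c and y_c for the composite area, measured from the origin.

x_c = 70.00 in, y_c = 87.90 in

bottom flange: A = 140 × 26 = 3640.00, centroid at (70.00, 13.00).
web: A = 18 × 180 = 3240.00, centroid at (70.00, 116.00).
top flange: A = 90 × 16 = 1440.00, centroid at (70.00, 214.00).
ΣA = 8320.00 in², ΣAx_c = 582400.00 in³, ΣAy_c = 731320.00 in³.
x_c = 582400.00/8320.00 = 70.00 in; y_c = 731320.00/8320.00 = 87.90 in.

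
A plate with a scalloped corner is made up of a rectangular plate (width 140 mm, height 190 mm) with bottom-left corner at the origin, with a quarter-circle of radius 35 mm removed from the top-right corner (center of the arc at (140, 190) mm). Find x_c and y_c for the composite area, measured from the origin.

x_c = 67.93 mm, y_c = 91.99 mm

plate: A = 140 × 190 = 26600.00, centroid at (70.00, 95.00).
removed quarter-circle: A = −¼π·35² = -962.11, centroid at (125.15, 175.15).
ΣA = 25637.89 mm², ΣAx_c = 1741595.88 mm³, ΣAy_c = 2358490.24 mm³.
x_c = 1741595.88/25637.89 = 67.93 mm; y_c = 2358490.24/25637.89 = 91.99 mm.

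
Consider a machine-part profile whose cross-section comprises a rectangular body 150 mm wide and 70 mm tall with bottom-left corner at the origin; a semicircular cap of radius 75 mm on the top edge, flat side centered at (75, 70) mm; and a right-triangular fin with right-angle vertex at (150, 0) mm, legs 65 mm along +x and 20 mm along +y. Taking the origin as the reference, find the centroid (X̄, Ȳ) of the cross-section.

Part | A | x̄ᵢ | ȳᵢ | A·x̄ᵢ | A·ȳᵢ
rectangular body | 10500.00 | 75.00 | 35.00 | 787500.00 | 367500.00
semicircular top | 8835.73 | 75.00 | 101.83 | 662679.70 | 899751.05
triangular fin | 650.00 | 171.67 | 6.67 | 111583.33 | 4333.33
Σ | 19985.73 |  |  | 1561763.03 | 1271584.39
X̄ = 1561763.03 / 19985.73 = 78.14 mm
Ȳ = 1271584.39 / 19985.73 = 63.62 mm

X̄ = 78.14 mm, Ȳ = 63.62 mm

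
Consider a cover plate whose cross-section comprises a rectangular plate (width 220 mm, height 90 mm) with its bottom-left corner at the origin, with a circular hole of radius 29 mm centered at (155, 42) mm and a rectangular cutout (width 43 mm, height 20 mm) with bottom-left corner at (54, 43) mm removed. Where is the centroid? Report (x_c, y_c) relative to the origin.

plate: A = 220 × 90 = 19800.00, centroid at (110.00, 45.00).
hole 1: A = −π·29² = -2642.08, centroid at (155.00, 42.00).
hole 2: A = −(43 × 20) = -860.00, centroid at (75.50, 53.00).
ΣA = 16297.92 mm², ΣAx_c = 1703547.69 mm³, ΣAy_c = 734452.66 mm³.
x_c = 1703547.69/16297.92 = 104.53 mm; y_c = 734452.66/16297.92 = 45.06 mm.

x_c = 104.53 mm, y_c = 45.06 mm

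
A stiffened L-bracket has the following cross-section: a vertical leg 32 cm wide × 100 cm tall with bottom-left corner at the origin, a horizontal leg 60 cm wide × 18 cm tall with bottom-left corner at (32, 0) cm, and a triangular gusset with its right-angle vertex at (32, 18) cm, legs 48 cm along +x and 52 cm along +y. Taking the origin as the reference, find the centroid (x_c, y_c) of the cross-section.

vertical leg: A = 32 × 100 = 3200.00, centroid at (16.00, 50.00).
horizontal leg: A = 60 × 18 = 1080.00, centroid at (62.00, 9.00).
gusset: A = ½·48·52 = 1248.00, centroid at (48.00, 35.33).
ΣA = 5528.00 cm²
ΣAx_c = (3200.00)(16.00) + (1080.00)(62.00) + (1248.00)(48.00) = 178064.00 cm³
ΣAy_c = (3200.00)(50.00) + (1080.00)(9.00) + (1248.00)(35.33) = 213816.00 cm³
x_c = 178064.00 / 5528.00 = 32.21 cm
y_c = 213816.00 / 5528.00 = 38.68 cm

x_c = 32.21 cm, y_c = 38.68 cm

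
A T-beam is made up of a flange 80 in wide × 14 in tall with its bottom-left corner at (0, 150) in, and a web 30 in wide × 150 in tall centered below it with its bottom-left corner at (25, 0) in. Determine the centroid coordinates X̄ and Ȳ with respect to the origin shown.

web: A = 30 × 150 = 4500.00, centroid at (40.00, 75.00).
flange: A = 80 × 14 = 1120.00, centroid at (40.00, 157.00).
ΣA = 5620.00 in²
ΣAX̄ = (4500.00)(40.00) + (1120.00)(40.00) = 224800.00 in³
ΣAȲ = (4500.00)(75.00) + (1120.00)(157.00) = 513340.00 in³
X̄ = 224800.00 / 5620.00 = 40.00 in
Ȳ = 513340.00 / 5620.00 = 91.34 in

X̄ = 40.00 in, Ȳ = 91.34 in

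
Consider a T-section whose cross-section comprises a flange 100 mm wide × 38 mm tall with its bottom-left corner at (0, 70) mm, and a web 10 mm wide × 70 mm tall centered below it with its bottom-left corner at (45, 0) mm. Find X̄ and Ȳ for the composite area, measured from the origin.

X̄ = 50.00 mm, Ȳ = 80.60 mm

web: A = 10 × 70 = 700.00, centroid at (50.00, 35.00).
flange: A = 100 × 38 = 3800.00, centroid at (50.00, 89.00).
ΣA = 4500.00 mm²
ΣAX̄ = (700.00)(50.00) + (3800.00)(50.00) = 225000.00 mm³
ΣAȲ = (700.00)(35.00) + (3800.00)(89.00) = 362700.00 mm³
X̄ = 225000.00 / 4500.00 = 50.00 mm
Ȳ = 362700.00 / 4500.00 = 80.60 mm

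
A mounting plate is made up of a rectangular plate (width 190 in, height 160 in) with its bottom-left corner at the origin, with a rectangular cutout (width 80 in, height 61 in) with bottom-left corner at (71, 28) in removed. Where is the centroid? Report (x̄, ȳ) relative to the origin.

plate: A = 190 × 160 = 30400.00, centroid at (95.00, 80.00).
hole: A = −(80 × 61) = -4880.00, centroid at (111.00, 58.50).
ΣA = 25520.00 in²
ΣAx̄ = (30400.00)(95.00) + (-4880.00)(111.00) = 2346320.00 in³
ΣAȳ = (30400.00)(80.00) + (-4880.00)(58.50) = 2146520.00 in³
x̄ = 2346320.00 / 25520.00 = 91.94 in
ȳ = 2146520.00 / 25520.00 = 84.11 in

x̄ = 91.94 in, ȳ = 84.11 in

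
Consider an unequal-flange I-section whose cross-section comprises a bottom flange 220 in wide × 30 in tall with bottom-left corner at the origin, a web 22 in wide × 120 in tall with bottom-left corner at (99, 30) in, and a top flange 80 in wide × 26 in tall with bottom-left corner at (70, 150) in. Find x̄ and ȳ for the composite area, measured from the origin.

x̄ = 110.00 in, ȳ = 59.69 in

bottom flange: A = 220 × 30 = 6600.00, centroid at (110.00, 15.00).
web: A = 22 × 120 = 2640.00, centroid at (110.00, 90.00).
top flange: A = 80 × 26 = 2080.00, centroid at (110.00, 163.00).
ΣA = 11320.00 in²
ΣAx̄ = (6600.00)(110.00) + (2640.00)(110.00) + (2080.00)(110.00) = 1245200.00 in³
ΣAȳ = (6600.00)(15.00) + (2640.00)(90.00) + (2080.00)(163.00) = 675640.00 in³
x̄ = 1245200.00 / 11320.00 = 110.00 in
ȳ = 675640.00 / 11320.00 = 59.69 in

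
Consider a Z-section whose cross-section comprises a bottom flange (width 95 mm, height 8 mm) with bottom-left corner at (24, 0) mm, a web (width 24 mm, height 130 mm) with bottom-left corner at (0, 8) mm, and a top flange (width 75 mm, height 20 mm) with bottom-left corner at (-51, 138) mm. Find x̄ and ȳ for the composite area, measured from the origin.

x̄ = 13.30 mm, ȳ = 84.16 mm

Part | A | x̄ᵢ | ȳᵢ | A·x̄ᵢ | A·ȳᵢ
bottom flange | 760.00 | 71.50 | 4.00 | 54340.00 | 3040.00
web | 3120.00 | 12.00 | 73.00 | 37440.00 | 227760.00
top flange | 1500.00 | -13.50 | 148.00 | -20250.00 | 222000.00
Σ | 5380.00 |  |  | 71530.00 | 452800.00
x̄ = 71530.00 / 5380.00 = 13.30 mm
ȳ = 452800.00 / 5380.00 = 84.16 mm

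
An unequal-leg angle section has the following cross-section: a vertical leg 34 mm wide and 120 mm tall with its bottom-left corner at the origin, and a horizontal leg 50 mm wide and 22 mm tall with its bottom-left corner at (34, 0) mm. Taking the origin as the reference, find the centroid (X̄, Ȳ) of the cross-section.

Part | A | x̄ᵢ | ȳᵢ | A·x̄ᵢ | A·ȳᵢ
vertical leg | 4080.00 | 17.00 | 60.00 | 69360.00 | 244800.00
horizontal leg | 1100.00 | 59.00 | 11.00 | 64900.00 | 12100.00
Σ | 5180.00 |  |  | 134260.00 | 256900.00
X̄ = 134260.00 / 5180.00 = 25.92 mm
Ȳ = 256900.00 / 5180.00 = 49.59 mm

X̄ = 25.92 mm, Ȳ = 49.59 mm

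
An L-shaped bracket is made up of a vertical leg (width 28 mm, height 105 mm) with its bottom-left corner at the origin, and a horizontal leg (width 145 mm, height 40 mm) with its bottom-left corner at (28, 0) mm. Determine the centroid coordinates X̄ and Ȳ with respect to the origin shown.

X̄ = 71.40 mm, Ȳ = 30.93 mm

vertical leg: A = 28 × 105 = 2940.00, centroid at (14.00, 52.50).
horizontal leg: A = 145 × 40 = 5800.00, centroid at (100.50, 20.00).
ΣA = 8740.00 mm², ΣAX̄ = 624060.00 mm³, ΣAȲ = 270350.00 mm³.
X̄ = 624060.00/8740.00 = 71.40 mm; Ȳ = 270350.00/8740.00 = 30.93 mm.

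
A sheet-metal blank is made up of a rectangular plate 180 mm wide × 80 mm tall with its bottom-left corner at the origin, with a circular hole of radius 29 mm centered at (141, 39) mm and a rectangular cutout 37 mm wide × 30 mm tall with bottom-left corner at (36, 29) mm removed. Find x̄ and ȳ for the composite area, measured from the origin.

plate: A = 180 × 80 = 14400.00, centroid at (90.00, 40.00).
hole 1: A = −π·29² = -2642.08, centroid at (141.00, 39.00).
hole 2: A = −(37 × 30) = -1110.00, centroid at (54.50, 44.00).
ΣA = 10647.92 mm²
ΣAx̄ = (14400.00)(90.00) + (-2642.08)(141.00) + (-1110.00)(54.50) = 862971.80 mm³
ΣAȳ = (14400.00)(40.00) + (-2642.08)(39.00) + (-1110.00)(44.00) = 424118.90 mm³
x̄ = 862971.80 / 10647.92 = 81.05 mm
ȳ = 424118.90 / 10647.92 = 39.83 mm

x̄ = 81.05 mm, ȳ = 39.83 mm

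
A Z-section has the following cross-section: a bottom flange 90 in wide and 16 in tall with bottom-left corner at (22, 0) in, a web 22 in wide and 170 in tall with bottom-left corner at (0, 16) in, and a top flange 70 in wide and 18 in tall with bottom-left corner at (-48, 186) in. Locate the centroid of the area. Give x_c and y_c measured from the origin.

x_c = 18.83 in, y_c = 98.60 in

bottom flange: A = 90 × 16 = 1440.00, centroid at (67.00, 8.00).
web: A = 22 × 170 = 3740.00, centroid at (11.00, 101.00).
top flange: A = 70 × 18 = 1260.00, centroid at (-13.00, 195.00).
ΣA = 6440.00 in²
ΣAx_c = (1440.00)(67.00) + (3740.00)(11.00) + (1260.00)(-13.00) = 121240.00 in³
ΣAy_c = (1440.00)(8.00) + (3740.00)(101.00) + (1260.00)(195.00) = 634960.00 in³
x_c = 121240.00 / 6440.00 = 18.83 in
y_c = 634960.00 / 6440.00 = 98.60 in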